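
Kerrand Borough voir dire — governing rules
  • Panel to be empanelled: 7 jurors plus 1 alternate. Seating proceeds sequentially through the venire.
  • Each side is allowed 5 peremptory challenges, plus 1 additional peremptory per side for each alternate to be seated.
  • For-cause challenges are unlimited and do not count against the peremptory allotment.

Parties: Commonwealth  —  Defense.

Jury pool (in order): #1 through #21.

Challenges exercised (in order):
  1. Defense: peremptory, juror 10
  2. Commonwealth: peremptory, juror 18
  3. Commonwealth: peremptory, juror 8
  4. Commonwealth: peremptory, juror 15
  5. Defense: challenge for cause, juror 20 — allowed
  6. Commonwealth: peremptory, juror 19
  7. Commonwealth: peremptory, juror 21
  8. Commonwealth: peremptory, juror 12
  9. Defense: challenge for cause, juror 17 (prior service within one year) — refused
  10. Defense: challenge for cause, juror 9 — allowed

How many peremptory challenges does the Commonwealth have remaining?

Commonwealth allotment: 5 base + 1 × 1 alternate = 6.
Commonwealth peremptories used: #18, #8, #15, #19, #21, #12 — 6.
Remaining: 6 − 6 = 0.

0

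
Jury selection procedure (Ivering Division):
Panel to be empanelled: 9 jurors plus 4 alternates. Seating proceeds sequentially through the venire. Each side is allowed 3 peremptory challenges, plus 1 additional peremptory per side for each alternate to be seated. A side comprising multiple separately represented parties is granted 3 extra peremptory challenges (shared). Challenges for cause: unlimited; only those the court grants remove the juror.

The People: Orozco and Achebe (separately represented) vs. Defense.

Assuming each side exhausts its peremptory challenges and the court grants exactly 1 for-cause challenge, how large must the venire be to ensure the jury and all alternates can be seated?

31

Seats to fill: 9 + 4 alternates = 13.
Peremptories — The People: 3 + 1×4 + 3 = 10; Defense: 3 + 1×4 = 7; total 17.
For-cause removals: 1.
Minimum venire: 13 + 17 + 1 = 31.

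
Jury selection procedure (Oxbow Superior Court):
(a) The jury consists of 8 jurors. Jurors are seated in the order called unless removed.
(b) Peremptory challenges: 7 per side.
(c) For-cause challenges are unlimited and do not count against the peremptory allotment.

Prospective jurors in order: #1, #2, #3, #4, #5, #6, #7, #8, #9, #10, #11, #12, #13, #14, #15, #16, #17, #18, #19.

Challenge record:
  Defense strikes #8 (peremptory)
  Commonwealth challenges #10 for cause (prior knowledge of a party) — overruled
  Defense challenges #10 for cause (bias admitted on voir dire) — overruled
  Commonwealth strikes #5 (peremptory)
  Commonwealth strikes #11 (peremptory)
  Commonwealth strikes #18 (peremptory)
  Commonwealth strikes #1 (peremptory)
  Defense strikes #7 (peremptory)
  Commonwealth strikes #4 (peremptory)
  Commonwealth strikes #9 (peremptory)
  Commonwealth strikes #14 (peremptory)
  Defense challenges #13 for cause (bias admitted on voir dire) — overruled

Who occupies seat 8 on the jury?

16

Removed: #1, #4, #5, #7, #8, #9, #11, #14, #18. (#10, #13 stay — for-cause denied.)
Seating in order: seats 1–8 → #2, #3, #6, #10, #12, #13, #15, #16.
So seat 8 is #16.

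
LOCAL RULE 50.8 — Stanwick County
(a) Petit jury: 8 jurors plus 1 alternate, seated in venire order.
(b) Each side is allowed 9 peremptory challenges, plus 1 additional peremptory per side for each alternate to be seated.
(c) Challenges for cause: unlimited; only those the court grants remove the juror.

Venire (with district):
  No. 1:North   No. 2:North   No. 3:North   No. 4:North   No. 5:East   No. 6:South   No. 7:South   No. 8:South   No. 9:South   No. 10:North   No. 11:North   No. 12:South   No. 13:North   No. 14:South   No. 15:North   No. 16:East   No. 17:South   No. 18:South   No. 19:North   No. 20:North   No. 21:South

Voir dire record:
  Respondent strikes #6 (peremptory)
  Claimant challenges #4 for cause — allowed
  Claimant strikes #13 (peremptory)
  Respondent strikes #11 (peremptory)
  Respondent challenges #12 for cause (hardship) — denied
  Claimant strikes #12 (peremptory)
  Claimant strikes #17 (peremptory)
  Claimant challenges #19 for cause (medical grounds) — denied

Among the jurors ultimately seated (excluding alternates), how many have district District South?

Removed: #4, #6, #11, #12, #13, #17.
Seated jurors 1–8: #1, #2, #3, #5, #7, #8, #9, #10 (alternates #14 not counted).
Of those, in District South: #7, #8, #9 → 3.

3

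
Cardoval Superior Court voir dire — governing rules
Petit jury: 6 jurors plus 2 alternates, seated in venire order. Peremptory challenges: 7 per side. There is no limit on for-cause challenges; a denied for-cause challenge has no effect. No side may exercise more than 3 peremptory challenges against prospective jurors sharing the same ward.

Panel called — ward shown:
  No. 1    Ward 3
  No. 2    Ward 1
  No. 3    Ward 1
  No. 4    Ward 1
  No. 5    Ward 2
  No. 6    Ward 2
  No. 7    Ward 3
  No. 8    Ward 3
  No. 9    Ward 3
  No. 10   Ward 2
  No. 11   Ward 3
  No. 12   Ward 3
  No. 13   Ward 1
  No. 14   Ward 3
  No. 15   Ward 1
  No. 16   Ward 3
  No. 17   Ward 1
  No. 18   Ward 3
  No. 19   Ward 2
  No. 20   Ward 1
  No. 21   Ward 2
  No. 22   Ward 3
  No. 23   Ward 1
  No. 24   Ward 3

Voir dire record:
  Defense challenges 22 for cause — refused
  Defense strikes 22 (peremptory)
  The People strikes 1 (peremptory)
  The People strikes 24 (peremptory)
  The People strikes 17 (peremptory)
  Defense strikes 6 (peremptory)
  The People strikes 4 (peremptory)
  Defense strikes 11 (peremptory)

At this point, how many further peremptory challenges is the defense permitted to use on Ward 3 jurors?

Defense peremptories so far: #22, #6, #11 — 3 of 7 used, 4 left overall.
Against Ward 3: #22, #11 — 2 used; per-ward cap 3 leaves 1.
Binding limit: min(4, 1) = 1.

1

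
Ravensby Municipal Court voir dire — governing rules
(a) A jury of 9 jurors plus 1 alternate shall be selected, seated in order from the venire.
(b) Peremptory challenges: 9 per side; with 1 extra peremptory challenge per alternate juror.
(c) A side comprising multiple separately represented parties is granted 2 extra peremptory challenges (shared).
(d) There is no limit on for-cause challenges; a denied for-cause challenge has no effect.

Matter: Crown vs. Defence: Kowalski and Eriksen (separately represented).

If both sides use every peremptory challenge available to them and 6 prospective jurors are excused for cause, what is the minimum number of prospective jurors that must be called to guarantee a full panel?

38

Seats to fill: 9 + 1 alternates = 10.
Peremptories — Crown: 9 + 1×1 = 10; Defence: 9 + 1×1 + 2 = 12; total 22.
For-cause removals: 6.
Minimum venire: 10 + 22 + 6 = 38.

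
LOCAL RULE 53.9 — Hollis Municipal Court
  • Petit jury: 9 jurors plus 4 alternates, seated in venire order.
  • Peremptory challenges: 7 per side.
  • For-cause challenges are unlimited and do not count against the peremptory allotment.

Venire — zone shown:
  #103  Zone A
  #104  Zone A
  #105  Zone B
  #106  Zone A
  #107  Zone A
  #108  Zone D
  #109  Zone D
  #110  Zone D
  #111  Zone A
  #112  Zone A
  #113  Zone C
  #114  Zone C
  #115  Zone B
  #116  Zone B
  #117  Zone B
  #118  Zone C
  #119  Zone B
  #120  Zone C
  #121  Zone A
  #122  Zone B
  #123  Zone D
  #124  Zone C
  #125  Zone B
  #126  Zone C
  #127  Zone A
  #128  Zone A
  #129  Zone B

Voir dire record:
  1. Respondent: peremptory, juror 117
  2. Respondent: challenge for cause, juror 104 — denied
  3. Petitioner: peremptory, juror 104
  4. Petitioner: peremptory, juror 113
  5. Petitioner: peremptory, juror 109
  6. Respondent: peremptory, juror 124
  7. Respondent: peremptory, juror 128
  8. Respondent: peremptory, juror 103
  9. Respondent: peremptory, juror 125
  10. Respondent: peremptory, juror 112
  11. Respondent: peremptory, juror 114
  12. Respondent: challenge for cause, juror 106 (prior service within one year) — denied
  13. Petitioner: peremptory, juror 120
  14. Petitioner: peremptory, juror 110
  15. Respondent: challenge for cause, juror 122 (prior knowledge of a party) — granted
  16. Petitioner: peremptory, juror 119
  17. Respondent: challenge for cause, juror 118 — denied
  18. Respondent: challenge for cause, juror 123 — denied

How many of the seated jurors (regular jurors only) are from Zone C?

Removed: #103, #104, #109, #110, #112, #113, #114, #117, #119, #120, #122, #124, #125, #128.
Seated jurors 1–9: #105, #106, #107, #108, #111, #115, #116, #118, #121 (alternates #123, #126, #127, #129 not counted).
Of those, in Zone C: #118 → 1.

1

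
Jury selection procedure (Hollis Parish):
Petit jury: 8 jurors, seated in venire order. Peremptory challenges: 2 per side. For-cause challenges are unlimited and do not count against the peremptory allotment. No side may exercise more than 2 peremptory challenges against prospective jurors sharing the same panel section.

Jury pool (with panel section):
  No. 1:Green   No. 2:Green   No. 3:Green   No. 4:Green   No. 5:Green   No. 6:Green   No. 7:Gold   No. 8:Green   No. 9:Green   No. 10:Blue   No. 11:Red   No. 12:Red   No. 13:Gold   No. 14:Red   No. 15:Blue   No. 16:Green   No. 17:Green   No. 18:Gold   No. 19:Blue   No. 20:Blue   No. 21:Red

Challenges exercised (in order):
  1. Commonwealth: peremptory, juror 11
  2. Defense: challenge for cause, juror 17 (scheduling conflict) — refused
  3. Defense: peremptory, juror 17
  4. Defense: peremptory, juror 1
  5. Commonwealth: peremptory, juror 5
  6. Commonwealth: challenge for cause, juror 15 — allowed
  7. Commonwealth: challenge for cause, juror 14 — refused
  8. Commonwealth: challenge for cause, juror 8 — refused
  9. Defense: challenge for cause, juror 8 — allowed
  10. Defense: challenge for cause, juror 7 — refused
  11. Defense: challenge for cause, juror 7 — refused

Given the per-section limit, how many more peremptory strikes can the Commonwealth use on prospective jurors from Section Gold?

Commonwealth peremptories so far: #11, #5 — 2 of 2 used, 0 left overall.
Against Section Gold: none yet — per-section cap 2 leaves 2.
Binding limit: min(0, 2) = 0.

0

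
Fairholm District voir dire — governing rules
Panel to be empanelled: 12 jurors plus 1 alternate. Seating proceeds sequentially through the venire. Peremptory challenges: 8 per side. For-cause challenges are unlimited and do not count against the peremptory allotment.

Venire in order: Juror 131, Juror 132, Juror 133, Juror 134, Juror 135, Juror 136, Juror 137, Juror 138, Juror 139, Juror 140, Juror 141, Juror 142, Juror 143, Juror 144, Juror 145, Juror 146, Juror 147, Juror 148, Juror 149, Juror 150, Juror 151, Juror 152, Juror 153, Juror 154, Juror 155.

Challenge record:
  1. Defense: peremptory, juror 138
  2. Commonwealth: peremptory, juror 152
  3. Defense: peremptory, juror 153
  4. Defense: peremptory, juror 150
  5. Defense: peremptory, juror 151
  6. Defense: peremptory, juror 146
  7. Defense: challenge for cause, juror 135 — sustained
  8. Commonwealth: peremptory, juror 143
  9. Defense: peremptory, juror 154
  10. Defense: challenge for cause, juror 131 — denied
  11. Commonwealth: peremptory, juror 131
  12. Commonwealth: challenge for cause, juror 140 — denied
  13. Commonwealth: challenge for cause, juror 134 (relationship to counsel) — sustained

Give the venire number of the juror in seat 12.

148

Removed: #131, #134, #135, #138, #143, #146, #150, #151, #152, #153, #154. (#140 stays — for-cause denied.)
Seating in order: seats 1–12 → #132, #133, #136, #137, #139, #140, #141, #142, #144, #145, #147, #148; alternates → #149.
So seat 12 is #148.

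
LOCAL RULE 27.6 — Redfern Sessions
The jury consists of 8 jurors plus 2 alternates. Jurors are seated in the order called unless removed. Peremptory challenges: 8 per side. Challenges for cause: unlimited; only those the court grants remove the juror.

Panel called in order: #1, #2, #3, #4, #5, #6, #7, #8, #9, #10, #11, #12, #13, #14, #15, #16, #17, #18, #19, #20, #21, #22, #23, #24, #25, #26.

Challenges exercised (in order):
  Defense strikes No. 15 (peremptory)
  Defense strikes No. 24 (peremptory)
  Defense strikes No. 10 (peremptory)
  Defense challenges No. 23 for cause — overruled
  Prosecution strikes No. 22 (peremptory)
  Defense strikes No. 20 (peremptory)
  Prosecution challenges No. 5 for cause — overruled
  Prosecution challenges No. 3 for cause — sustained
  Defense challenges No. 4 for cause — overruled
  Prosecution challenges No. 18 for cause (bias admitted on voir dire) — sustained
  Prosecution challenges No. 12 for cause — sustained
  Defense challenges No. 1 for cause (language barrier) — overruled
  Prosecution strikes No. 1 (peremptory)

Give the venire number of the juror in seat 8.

Removed: #1, #3, #10, #12, #15, #18, #20, #22, #24. (#4, #5, #23 stay — for-cause denied.)
Seating in order: seats 1–8 → #2, #4, #5, #6, #7, #8, #9, #11; alternates → #13, #14.
So seat 8 is #11.

11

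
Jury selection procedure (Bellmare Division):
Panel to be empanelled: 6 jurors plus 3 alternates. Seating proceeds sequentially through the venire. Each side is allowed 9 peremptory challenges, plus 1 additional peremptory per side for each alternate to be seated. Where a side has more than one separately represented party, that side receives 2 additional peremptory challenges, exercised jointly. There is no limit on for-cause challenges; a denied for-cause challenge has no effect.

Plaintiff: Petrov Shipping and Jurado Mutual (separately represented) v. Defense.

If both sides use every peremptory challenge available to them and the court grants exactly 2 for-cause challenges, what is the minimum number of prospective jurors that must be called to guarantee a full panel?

Seats to fill: 6 + 3 alternates = 9.
Peremptories — Plaintiff: 9 + 1×3 + 2 = 14; Defense: 9 + 1×3 = 12; total 26.
For-cause removals: 2.
Minimum venire: 9 + 26 + 2 = 37.

37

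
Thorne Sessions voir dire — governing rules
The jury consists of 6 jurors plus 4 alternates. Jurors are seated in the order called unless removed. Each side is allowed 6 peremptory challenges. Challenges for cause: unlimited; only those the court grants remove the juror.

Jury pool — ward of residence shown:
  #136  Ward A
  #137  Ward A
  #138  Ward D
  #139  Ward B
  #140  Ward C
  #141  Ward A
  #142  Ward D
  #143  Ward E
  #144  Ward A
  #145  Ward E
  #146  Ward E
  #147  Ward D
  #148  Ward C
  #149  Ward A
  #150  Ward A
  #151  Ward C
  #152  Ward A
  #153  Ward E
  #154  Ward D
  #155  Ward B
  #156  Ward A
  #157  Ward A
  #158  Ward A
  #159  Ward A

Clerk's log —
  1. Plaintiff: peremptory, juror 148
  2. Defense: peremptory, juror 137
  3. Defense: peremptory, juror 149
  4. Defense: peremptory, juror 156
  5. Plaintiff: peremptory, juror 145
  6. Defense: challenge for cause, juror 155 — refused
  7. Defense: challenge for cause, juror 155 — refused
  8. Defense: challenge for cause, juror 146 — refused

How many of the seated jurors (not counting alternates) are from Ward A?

Removed: #137, #145, #148, #149, #156.
Seated jurors 1–6: #136, #138, #139, #140, #141, #142 (alternates #143, #144, #146, #147 not counted).
Of those, in Ward A: #136, #141 → 2.

2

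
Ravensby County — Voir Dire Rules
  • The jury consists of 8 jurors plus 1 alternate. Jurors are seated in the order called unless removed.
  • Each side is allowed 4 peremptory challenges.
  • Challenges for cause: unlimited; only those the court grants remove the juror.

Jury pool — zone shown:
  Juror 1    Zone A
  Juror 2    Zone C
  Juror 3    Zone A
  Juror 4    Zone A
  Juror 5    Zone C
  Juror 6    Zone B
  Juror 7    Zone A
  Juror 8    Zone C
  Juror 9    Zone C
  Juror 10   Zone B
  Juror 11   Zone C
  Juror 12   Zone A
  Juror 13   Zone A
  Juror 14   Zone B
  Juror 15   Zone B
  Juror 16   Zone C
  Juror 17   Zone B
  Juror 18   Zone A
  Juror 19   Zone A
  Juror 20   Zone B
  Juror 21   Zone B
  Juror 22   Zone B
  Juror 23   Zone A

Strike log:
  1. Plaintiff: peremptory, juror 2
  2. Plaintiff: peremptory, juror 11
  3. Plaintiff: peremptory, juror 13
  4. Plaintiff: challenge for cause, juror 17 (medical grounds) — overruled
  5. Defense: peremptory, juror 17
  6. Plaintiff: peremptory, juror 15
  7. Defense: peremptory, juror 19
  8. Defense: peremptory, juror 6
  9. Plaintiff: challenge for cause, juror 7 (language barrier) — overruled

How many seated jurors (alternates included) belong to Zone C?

3

Removed: #2, #6, #11, #13, #15, #17, #19.
Seated (9 incl. alternates): #1, #3, #4, #5, #7, #8, #9, #10, #12.
Of those, in Zone C: #5, #8, #9 → 3.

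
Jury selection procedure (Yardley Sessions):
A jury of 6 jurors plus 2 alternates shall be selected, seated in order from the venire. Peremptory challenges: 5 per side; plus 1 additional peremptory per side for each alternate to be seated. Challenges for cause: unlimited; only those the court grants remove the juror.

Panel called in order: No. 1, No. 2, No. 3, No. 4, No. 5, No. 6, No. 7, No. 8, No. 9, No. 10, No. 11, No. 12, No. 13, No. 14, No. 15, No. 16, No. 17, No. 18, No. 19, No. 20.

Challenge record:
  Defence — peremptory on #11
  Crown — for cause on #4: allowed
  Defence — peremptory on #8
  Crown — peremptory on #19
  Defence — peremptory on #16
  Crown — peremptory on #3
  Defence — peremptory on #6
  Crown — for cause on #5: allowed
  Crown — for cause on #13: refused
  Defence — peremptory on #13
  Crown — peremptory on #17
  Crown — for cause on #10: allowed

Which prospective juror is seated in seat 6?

Removed: #3, #4, #5, #6, #8, #10, #11, #13, #16, #17, #19.
Filling seats in venire order through position 6: #1, #2, #7, #9, #12, #14.
So seat 6 is #14.

14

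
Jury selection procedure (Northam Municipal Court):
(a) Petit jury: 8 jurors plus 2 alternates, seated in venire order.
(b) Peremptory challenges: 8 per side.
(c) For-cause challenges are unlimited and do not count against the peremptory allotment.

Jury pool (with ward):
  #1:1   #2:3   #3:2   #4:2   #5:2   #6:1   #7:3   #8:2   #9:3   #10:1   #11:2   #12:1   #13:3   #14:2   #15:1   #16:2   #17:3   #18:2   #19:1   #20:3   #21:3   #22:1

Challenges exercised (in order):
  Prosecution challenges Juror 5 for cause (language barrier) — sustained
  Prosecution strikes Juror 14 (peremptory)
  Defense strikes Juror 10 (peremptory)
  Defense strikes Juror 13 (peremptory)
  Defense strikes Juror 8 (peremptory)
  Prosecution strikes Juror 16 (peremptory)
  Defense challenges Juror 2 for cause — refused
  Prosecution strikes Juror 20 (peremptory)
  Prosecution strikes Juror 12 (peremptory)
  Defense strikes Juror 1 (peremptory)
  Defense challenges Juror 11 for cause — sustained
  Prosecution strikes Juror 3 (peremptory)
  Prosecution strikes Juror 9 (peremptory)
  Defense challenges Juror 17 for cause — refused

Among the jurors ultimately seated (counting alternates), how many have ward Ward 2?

Removed: #1, #3, #5, #8, #9, #10, #11, #12, #13, #14, #16, #20.
Seated (10 incl. alternates): #2, #4, #6, #7, #15, #17, #18, #19, #21, #22.
Of those, in Ward 2: #4, #18 → 2.

2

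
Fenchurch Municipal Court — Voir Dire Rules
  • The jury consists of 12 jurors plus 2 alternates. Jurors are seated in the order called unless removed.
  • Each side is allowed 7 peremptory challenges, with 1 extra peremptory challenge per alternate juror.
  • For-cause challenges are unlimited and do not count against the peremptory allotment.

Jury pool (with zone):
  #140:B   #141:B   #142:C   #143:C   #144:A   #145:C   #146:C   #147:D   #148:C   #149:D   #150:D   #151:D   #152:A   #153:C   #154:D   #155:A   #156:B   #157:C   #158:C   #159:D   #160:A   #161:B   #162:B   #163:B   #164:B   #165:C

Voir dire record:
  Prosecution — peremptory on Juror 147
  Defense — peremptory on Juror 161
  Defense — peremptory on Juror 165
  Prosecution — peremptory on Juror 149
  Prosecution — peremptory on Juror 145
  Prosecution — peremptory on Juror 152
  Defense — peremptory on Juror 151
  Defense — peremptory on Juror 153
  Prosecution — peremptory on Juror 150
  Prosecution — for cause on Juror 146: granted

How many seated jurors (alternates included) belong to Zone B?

4

Removed: #145, #146, #147, #149, #150, #151, #152, #153, #161, #165.
Seated (14 incl. alternates): #140, #141, #142, #143, #144, #148, #154, #155, #156, #157, #158, #159, #160, #162.
Of those, in Zone B: #140, #141, #156, #162 → 4.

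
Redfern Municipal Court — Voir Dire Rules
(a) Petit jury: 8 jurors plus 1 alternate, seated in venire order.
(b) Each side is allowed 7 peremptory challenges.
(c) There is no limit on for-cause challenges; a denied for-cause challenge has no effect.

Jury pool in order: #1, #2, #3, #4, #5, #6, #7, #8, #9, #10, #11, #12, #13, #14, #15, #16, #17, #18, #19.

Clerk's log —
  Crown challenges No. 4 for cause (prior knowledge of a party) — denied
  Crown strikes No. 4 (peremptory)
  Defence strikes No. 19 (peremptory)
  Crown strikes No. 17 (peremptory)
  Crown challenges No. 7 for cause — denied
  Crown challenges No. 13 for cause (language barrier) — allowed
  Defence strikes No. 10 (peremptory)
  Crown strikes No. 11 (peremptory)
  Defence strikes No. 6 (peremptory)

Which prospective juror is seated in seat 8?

Removed: #4, #6, #10, #11, #13, #17, #19. (#7 stays — for-cause denied.)
Filling seats in venire order through position 8: #1, #2, #3, #5, #7, #8, #9, #12.
So seat 8 is #12.

12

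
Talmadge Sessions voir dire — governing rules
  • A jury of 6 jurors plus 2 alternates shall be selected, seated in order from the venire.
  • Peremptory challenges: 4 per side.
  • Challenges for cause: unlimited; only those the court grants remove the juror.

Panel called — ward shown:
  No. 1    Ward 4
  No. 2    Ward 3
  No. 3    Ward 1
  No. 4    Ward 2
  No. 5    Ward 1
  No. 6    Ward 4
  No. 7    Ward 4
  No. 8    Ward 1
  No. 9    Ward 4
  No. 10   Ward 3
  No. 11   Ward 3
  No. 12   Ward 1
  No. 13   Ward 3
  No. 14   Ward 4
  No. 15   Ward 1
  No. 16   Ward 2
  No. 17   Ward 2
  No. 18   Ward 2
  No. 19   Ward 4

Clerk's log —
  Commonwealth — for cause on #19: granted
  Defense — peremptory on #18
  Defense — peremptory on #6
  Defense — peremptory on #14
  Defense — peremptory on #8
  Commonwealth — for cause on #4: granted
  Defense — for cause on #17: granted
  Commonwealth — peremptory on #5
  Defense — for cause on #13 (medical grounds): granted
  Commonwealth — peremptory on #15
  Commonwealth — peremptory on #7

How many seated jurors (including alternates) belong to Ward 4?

Removed: #4, #5, #6, #7, #8, #13, #14, #15, #17, #18, #19.
Seated (8 incl. alternates): #1, #2, #3, #9, #10, #11, #12, #16.
Of those, in Ward 4: #1, #9 → 2.

2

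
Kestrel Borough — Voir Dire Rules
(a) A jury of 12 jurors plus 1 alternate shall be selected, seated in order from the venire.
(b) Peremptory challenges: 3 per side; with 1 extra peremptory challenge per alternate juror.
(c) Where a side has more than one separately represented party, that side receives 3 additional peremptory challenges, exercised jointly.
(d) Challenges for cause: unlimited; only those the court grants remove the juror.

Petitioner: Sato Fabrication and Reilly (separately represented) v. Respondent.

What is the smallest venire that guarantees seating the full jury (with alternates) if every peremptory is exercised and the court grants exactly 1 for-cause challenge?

25

Seats to fill: 12 + 1 alternates = 13.
Peremptories — Petitioner: 3 + 1×1 + 3 = 7; Respondent: 3 + 1×1 = 4; total 11.
For-cause removals: 1.
Minimum venire: 13 + 11 + 1 = 25.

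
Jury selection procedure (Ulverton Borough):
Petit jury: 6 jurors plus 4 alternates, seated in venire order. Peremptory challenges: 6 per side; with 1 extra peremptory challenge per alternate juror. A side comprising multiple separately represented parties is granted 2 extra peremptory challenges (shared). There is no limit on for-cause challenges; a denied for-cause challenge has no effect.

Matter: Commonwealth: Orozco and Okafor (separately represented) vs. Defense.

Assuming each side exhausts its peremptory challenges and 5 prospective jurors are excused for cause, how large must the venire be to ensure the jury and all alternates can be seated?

Seats to fill: 6 + 4 alternates = 10.
Peremptories — Commonwealth: 6 + 1×4 + 2 = 12; Defense: 6 + 1×4 = 10; total 22.
For-cause removals: 5.
Minimum venire: 10 + 22 + 5 = 37.

37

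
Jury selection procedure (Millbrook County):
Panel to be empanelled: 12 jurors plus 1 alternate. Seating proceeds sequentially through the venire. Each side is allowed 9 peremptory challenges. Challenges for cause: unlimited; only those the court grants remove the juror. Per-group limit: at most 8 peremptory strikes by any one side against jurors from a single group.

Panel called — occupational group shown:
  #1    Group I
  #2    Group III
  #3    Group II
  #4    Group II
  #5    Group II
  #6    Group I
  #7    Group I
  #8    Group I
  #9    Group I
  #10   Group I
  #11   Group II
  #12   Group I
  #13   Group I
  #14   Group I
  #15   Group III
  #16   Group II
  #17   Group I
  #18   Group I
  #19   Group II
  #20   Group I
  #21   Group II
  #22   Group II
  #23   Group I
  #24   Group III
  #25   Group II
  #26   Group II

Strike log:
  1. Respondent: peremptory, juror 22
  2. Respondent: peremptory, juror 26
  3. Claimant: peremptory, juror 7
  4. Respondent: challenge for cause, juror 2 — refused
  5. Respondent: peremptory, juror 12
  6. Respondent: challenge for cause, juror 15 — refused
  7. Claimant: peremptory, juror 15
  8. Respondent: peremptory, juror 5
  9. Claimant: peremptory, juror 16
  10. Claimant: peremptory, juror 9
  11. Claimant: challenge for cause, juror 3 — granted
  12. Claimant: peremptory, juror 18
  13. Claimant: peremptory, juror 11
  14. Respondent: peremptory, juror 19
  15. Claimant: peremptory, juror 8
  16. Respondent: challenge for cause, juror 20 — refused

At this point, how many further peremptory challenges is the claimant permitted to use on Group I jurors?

Claimant peremptories so far: #7, #15, #16, #9, #18, #11, #8 — 7 of 9 used, 2 left overall.
Against Group I: #7, #9, #18, #8 — 4 used; per-group cap 8 leaves 4.
Binding limit: min(2, 4) = 2.

2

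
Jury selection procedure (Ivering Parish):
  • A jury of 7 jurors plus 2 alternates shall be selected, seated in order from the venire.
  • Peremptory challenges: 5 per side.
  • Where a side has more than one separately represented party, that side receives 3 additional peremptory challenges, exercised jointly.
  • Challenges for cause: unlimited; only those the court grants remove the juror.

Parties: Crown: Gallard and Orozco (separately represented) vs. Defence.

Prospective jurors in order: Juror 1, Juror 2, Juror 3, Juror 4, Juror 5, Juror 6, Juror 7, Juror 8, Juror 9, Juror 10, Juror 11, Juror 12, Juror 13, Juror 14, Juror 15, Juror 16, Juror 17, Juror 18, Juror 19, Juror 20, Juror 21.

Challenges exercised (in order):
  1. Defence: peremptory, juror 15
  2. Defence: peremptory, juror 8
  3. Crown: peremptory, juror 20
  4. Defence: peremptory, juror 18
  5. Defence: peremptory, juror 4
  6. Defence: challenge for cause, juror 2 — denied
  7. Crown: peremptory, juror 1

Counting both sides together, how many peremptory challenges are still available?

7

Crown allotment: 5 base + 3 multi-party = 8. Defence allotment: 5.
Crown peremptories used: #20, #1 — 2.
Defence peremptories used: #15, #8, #18, #4 — 4 (the for-cause on #2 doesn't count).
Remaining: (8 − 2) + (5 − 4) = 7.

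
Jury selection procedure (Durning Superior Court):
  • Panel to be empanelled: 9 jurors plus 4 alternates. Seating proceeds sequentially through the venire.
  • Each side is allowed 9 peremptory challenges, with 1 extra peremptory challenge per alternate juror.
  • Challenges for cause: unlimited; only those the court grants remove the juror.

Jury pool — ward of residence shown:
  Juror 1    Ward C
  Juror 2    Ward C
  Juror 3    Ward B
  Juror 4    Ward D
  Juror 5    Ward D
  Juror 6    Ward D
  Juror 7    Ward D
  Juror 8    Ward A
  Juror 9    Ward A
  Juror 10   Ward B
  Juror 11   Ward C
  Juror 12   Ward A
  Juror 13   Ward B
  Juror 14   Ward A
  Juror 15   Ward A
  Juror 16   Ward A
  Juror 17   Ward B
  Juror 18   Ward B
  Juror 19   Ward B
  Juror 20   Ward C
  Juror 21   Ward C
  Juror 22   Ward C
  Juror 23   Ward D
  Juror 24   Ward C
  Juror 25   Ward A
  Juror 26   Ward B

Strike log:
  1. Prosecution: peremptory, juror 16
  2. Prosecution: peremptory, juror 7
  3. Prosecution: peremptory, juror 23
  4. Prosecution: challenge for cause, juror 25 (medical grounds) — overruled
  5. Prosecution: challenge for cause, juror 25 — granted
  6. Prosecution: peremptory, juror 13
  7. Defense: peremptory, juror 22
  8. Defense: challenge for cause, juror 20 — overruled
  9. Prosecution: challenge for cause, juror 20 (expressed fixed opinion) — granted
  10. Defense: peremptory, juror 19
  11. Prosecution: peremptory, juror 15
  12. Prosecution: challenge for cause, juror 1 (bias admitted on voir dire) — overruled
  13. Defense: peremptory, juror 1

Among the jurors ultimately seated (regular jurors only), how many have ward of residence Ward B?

Removed: #1, #7, #13, #15, #16, #19, #20, #22, #23, #25.
Seated jurors 1–9: #2, #3, #4, #5, #6, #8, #9, #10, #11 (alternates #12, #14, #17, #18 not counted).
Of those, in Ward B: #3, #10 → 2.

2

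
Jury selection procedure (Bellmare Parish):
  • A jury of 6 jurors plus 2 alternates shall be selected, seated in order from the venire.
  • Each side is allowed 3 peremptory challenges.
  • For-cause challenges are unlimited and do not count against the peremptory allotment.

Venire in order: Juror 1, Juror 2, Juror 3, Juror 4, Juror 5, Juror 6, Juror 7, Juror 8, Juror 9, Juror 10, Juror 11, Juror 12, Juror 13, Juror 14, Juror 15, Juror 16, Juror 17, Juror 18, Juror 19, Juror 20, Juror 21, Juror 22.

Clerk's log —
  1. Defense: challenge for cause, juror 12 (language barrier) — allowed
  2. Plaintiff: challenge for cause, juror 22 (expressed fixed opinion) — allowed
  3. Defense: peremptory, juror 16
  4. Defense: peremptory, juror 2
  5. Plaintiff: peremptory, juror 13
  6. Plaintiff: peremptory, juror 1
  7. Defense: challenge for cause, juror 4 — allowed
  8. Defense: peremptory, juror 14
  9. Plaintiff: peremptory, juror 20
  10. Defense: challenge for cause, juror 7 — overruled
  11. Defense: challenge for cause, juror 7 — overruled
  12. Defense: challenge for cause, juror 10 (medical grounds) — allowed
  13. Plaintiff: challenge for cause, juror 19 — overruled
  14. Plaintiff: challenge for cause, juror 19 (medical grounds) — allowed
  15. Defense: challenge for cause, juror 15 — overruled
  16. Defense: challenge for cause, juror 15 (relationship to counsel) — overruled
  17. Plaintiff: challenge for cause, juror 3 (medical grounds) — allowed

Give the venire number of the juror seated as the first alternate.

Removed: #1, #2, #3, #4, #10, #12, #13, #14, #16, #19, #20, #22. (#7, #15 stay — for-cause denied.)
Filling seats in venire order through position 7: #5, #6, #7, #8, #9, #11, #15.
So alternate 1 is #15.

15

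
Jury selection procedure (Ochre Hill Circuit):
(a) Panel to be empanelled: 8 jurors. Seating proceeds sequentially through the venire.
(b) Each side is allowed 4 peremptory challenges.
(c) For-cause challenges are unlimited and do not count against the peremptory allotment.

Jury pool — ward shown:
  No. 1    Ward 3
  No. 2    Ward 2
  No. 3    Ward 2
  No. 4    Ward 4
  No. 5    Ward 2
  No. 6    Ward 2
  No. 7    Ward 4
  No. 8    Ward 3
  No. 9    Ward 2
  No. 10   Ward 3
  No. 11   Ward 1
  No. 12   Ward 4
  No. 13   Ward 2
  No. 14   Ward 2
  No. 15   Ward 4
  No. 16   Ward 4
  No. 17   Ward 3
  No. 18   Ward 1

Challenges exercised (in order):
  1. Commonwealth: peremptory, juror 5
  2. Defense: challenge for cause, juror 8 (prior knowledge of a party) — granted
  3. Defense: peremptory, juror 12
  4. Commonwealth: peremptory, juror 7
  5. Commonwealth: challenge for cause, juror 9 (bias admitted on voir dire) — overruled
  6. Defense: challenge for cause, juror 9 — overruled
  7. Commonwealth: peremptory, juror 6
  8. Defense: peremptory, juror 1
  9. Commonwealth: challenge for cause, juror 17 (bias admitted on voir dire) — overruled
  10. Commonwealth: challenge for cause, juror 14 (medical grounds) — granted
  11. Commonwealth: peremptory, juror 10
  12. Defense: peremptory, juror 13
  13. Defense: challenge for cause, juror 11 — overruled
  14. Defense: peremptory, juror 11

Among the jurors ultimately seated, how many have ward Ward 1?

Removed: #1, #5, #6, #7, #8, #10, #11, #12, #13, #14.
Seated jurors 1–8: #2, #3, #4, #9, #15, #16, #17, #18.
Of those, in Ward 1: #18 → 1.

1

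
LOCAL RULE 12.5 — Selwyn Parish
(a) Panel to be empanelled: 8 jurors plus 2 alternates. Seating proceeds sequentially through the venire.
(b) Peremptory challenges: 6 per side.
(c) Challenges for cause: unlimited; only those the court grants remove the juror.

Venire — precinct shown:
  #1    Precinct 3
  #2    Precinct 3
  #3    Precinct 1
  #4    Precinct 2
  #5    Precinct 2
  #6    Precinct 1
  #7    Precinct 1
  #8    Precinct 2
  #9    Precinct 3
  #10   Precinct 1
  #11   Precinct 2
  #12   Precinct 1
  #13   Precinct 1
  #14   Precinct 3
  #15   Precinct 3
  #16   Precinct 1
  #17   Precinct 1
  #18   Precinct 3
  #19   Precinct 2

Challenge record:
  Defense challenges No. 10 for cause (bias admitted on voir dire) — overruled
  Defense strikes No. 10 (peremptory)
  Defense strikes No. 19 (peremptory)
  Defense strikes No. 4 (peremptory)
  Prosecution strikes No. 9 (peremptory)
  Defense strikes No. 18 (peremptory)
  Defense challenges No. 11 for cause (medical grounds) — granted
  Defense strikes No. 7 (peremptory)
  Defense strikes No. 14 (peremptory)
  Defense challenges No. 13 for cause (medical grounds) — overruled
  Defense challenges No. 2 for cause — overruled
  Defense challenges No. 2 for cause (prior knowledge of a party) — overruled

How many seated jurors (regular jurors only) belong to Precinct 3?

Removed: #4, #7, #9, #10, #11, #14, #18, #19.
Seated jurors 1–8: #1, #2, #3, #5, #6, #8, #12, #13 (alternates #15, #16 not counted).
Of those, in Precinct 3: #1, #2 → 2.

2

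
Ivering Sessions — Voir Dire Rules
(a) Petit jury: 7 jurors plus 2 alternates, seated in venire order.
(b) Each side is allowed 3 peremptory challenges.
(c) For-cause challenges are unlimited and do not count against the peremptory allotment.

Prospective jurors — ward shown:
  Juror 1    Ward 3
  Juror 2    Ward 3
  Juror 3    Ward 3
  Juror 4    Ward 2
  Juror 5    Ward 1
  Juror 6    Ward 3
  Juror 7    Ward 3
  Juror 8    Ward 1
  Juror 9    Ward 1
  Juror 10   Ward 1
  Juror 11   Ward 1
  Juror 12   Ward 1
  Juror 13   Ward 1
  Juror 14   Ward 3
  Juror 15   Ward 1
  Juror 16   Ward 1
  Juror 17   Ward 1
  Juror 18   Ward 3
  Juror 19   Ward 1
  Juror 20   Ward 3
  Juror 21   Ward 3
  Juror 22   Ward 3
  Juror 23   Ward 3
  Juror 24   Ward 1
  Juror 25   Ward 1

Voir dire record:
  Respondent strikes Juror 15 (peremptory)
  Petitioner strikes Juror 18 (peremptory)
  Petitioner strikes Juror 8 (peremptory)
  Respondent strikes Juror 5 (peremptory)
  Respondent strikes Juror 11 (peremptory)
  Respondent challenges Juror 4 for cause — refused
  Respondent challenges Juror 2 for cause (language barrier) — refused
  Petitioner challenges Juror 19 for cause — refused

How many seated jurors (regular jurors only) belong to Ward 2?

1

Removed: #5, #8, #11, #15, #18.
Seated jurors 1–7: #1, #2, #3, #4, #6, #7, #9 (alternates #10, #12 not counted).
Of those, in Ward 2: #4 → 1.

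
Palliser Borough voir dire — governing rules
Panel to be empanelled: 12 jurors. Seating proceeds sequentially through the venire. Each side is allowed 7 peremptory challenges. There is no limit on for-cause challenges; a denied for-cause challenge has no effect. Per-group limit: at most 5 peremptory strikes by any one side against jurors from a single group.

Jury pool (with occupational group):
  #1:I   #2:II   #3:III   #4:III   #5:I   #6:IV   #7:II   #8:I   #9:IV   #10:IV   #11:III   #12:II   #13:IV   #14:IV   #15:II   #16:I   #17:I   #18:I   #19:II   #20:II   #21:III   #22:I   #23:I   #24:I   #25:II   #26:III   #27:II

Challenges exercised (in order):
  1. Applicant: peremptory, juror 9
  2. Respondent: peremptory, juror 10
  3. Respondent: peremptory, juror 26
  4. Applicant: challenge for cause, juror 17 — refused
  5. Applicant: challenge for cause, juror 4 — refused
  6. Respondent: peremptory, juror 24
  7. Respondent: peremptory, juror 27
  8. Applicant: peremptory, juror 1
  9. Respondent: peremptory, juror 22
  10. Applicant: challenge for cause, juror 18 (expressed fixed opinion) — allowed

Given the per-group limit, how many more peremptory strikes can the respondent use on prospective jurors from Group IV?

2

Respondent peremptories so far: #10, #26, #24, #27, #22 — 5 of 7 used, 2 left overall.
Against Group IV: #10 — 1 used; per-group cap 5 leaves 4.
Binding limit: min(2, 4) = 2.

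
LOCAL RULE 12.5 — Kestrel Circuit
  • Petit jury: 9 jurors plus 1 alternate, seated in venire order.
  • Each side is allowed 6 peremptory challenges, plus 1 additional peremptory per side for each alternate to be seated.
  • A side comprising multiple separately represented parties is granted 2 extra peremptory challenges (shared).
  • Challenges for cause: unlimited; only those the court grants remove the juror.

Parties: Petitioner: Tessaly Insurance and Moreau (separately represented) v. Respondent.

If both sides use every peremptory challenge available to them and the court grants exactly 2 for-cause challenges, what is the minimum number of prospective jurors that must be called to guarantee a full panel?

28

Seats to fill: 9 + 1 alternates = 10.
Peremptories — Petitioner: 6 + 1×1 + 2 = 9; Respondent: 6 + 1×1 = 7; total 16.
For-cause removals: 2.
Minimum venire: 10 + 16 + 2 = 28.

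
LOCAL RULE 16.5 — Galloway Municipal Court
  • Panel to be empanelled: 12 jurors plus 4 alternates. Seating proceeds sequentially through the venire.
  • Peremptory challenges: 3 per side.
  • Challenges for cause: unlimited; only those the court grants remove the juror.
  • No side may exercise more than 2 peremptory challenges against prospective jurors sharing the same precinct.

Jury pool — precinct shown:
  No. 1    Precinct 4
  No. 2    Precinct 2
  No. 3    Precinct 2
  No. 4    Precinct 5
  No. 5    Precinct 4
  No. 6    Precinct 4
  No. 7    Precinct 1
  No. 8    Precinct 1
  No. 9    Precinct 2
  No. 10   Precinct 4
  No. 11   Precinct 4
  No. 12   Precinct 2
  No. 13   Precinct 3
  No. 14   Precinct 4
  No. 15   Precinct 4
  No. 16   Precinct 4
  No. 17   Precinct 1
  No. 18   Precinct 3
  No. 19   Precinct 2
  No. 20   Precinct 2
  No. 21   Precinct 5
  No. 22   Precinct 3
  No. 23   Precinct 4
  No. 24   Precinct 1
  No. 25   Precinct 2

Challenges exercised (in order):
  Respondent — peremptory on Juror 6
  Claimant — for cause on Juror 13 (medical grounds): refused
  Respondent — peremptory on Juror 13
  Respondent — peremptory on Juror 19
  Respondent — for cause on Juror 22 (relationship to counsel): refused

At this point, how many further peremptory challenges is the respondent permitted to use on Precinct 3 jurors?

0

Respondent peremptories so far: #6, #13, #19 — 3 of 3 used, 0 left overall.
Against Precinct 3: #13 — 1 used; per-precinct cap 2 leaves 1.
Binding limit: min(0, 1) = 0.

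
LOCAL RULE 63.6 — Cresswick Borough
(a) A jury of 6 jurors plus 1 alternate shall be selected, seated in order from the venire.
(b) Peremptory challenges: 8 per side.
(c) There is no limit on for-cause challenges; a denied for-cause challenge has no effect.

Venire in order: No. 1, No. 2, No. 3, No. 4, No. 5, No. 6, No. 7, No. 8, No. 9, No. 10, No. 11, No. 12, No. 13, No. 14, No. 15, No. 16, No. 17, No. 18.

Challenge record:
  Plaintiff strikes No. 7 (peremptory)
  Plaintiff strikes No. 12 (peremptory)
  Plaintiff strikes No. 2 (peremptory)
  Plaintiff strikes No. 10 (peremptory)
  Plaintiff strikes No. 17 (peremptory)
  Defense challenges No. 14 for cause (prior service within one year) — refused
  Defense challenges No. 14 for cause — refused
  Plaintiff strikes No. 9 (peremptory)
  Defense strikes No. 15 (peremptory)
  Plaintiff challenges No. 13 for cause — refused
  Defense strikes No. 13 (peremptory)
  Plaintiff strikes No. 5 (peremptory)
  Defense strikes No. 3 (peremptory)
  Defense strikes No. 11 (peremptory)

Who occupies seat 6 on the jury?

Removed: #2, #3, #5, #7, #9, #10, #11, #12, #13, #15, #17. (#14 stays — for-cause denied.)
Seating in order: seats 1–6 → #1, #4, #6, #8, #14, #16; alternates → #18.
So seat 6 is #16.

16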